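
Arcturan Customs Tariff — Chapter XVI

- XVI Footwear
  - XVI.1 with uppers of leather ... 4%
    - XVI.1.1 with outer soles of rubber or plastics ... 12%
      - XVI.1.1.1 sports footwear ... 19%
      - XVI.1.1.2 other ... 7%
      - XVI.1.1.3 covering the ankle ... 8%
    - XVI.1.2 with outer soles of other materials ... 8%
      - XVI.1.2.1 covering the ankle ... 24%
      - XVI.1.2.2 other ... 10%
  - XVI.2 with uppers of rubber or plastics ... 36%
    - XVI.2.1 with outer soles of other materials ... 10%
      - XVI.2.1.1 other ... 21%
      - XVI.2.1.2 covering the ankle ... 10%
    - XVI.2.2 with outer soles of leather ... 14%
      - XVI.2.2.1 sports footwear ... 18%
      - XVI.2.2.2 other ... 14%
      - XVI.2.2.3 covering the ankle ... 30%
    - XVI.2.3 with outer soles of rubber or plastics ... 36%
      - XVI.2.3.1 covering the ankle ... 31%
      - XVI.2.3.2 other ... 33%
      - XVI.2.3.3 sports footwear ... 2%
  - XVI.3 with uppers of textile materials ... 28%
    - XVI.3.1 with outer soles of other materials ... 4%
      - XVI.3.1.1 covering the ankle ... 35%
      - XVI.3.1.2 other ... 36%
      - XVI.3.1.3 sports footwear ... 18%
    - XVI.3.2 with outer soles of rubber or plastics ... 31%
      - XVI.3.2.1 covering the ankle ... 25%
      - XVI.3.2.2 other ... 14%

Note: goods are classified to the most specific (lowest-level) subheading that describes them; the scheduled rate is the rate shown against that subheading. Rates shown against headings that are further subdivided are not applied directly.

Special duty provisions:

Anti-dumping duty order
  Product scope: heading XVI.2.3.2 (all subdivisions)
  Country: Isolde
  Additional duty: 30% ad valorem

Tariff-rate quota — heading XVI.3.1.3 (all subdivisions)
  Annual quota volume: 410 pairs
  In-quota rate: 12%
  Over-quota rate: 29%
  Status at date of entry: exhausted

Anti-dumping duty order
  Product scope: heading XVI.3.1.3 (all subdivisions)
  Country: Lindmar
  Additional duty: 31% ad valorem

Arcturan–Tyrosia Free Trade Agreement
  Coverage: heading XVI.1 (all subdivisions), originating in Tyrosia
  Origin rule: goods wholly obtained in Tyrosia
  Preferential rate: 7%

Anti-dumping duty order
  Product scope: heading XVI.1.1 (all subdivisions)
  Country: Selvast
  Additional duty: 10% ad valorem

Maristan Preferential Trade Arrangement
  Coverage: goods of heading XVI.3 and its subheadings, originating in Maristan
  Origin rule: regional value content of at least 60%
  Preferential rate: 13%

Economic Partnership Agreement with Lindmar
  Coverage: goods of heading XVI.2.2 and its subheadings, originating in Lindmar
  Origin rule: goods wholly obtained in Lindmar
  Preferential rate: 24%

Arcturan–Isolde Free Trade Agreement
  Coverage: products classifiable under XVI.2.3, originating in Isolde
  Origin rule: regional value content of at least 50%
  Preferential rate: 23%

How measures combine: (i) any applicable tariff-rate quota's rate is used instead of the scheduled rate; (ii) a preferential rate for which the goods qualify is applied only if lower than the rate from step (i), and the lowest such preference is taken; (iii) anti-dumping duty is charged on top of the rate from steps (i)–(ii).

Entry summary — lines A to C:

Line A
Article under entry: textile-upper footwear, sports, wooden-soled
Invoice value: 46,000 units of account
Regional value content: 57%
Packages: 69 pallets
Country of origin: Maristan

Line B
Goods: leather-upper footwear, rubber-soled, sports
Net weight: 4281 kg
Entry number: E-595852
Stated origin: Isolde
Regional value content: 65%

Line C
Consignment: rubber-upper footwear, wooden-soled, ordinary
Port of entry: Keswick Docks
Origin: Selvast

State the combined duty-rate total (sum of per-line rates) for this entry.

Line A: textile-upper → XVI.3; wooden-soled → XVI.3.1; sports → XVI.3.1.3. Scheduled 18%. quota on XVI.3.1.3 exhausted → over-quota 29%; Maristan agreement on XVI.3: RVC < 60%. → 29%.
Line B: leather-upper → XVI.1; rubber-soled → XVI.1.1; sports → XVI.1.1.1. Scheduled 19%. Isolde agreement on XVI.2.3: XVI.1.1.1 not covered. → 19%.
Line C: rubber-upper → XVI.2; wooden-soled → XVI.2.1; ordinary → XVI.2.1.1. Scheduled 21%. No special measure applies. → 21%.
Sum: 29% + 19% + 21% = 69%.

69%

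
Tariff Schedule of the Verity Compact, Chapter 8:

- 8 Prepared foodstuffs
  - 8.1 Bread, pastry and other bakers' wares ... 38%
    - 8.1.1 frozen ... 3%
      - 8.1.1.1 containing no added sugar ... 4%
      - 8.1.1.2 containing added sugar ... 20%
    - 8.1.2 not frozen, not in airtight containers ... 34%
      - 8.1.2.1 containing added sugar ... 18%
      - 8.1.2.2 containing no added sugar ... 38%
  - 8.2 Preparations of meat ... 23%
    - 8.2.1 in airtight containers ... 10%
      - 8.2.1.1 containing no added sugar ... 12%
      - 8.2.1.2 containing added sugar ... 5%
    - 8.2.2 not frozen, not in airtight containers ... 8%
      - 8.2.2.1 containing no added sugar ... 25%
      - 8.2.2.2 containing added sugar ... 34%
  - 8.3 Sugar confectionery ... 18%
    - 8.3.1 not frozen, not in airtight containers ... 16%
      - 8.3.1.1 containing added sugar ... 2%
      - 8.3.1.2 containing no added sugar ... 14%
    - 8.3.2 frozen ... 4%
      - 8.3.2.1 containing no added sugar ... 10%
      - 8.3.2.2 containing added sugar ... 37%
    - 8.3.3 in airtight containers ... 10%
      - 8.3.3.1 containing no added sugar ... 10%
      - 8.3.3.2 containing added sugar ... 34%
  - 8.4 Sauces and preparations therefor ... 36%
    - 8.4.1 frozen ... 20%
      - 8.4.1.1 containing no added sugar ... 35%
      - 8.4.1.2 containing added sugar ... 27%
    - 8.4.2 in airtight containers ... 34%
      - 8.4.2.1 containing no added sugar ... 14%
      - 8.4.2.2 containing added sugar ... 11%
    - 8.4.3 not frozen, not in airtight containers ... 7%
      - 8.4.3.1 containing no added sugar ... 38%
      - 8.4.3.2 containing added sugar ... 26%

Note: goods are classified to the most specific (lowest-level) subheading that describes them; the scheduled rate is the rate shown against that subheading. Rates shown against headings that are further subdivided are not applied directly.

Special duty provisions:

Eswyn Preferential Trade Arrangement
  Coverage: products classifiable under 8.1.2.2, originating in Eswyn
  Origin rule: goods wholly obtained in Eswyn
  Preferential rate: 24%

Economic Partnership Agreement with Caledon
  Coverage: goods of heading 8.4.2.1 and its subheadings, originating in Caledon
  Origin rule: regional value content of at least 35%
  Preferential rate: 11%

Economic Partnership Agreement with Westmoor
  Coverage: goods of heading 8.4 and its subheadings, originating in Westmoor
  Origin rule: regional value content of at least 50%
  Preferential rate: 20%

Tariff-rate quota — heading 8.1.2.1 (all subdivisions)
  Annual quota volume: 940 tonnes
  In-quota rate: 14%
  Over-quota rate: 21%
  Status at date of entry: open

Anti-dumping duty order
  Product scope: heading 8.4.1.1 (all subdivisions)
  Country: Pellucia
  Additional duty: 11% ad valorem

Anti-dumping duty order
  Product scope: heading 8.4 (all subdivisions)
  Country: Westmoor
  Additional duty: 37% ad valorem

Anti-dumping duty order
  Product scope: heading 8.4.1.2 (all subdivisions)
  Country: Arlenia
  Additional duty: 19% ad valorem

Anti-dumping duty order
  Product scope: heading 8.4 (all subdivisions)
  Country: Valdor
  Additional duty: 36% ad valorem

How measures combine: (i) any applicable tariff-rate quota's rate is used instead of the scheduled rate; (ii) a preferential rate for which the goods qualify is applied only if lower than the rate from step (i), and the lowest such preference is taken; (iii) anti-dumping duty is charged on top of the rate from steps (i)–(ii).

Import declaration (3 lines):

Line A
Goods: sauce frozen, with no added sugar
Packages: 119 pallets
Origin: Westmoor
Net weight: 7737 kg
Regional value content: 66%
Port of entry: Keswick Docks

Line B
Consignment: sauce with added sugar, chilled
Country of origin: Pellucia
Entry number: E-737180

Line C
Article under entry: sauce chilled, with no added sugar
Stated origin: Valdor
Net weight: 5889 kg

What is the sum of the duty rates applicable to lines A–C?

Line A: sauce → 8.4; frozen → 8.4.1; with no added sugar → 8.4.1.1. Scheduled 35%. Westmoor agreement on 8.4: RVC ≥ 50% → 20% available; preferential 20%; anti-dumping (Westmoor, 8.4): +37%; total 20% + 37% = 57%. → 57%.
Line B: sauce → 8.4; chilled → 8.4.3; with added sugar → 8.4.3.2. Scheduled 26%. No special measure applies. → 26%.
Line C: sauce → 8.4; chilled → 8.4.3; with no added sugar → 8.4.3.1. Scheduled 38%. anti-dumping (Valdor, 8.4): +36%; total 38% + 36% = 74%. → 74%.
Sum: 57% + 26% + 74% = 157%.

157%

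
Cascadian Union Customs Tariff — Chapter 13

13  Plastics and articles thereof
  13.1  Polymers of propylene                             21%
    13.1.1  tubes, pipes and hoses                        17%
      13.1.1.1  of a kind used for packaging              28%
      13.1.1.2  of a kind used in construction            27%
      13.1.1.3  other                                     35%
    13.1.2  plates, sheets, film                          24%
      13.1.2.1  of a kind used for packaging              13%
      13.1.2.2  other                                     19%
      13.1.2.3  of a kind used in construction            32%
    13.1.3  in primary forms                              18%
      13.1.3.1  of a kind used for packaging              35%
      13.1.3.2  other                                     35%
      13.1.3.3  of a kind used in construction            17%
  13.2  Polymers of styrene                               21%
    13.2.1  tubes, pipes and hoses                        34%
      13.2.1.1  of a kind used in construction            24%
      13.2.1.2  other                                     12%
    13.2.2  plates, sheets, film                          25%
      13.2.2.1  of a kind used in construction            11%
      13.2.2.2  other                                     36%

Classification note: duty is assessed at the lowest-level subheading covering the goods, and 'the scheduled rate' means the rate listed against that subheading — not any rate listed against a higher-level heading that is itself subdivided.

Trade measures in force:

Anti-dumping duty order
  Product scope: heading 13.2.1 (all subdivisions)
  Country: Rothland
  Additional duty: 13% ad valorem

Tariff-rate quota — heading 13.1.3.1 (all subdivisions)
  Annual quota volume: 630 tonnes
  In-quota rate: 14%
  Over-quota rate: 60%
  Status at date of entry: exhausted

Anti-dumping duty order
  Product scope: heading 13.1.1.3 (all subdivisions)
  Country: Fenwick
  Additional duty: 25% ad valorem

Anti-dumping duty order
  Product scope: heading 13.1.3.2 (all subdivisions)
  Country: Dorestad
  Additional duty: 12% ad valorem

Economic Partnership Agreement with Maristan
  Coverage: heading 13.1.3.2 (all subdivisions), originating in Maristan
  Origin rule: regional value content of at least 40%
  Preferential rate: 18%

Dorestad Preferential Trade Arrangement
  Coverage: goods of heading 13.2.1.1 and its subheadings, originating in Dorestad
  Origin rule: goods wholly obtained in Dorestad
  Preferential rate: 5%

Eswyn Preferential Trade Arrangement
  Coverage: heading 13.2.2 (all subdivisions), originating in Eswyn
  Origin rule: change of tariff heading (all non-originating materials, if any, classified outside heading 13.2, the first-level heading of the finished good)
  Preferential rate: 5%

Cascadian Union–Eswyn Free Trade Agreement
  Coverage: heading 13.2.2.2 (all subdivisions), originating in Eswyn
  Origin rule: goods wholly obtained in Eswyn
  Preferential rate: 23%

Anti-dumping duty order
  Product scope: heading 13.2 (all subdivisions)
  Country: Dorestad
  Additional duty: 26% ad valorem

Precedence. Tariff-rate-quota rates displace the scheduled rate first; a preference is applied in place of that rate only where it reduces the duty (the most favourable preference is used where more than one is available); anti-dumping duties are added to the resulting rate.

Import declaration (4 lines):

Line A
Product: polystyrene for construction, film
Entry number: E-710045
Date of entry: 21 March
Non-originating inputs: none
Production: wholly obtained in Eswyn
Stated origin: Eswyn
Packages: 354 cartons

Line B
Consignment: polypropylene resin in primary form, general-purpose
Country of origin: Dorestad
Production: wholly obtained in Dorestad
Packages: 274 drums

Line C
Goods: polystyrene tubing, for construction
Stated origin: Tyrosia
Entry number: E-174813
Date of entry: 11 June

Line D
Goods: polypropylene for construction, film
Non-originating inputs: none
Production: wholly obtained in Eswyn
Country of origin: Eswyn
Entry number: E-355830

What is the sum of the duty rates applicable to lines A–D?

108%

Line A: polystyrene → 13.2; film → 13.2.2; for construction → 13.2.2.1. Scheduled 11%. Eswyn agreement on 13.2.2: CTH met → 5% available; Eswyn agreement on 13.2.2.2: 13.2.2.1 not covered; preferential 5%. → 5%.
Line B: polypropylene → 13.1; resin in primary form → 13.1.3; general-purpose → 13.1.3.2. Scheduled 35%. Dorestad agreement on 13.2.1.1: 13.1.3.2 not covered; anti-dumping (Dorestad, 13.1.3.2): +12%; total 35% + 12% = 47%. → 47%.
Line C: polystyrene → 13.2; tubing → 13.2.1; for construction → 13.2.1.1. Scheduled 24%. No special measure applies. → 24%.
Line D: polypropylene → 13.1; film → 13.1.2; for construction → 13.1.2.3. Scheduled 32%. Eswyn agreement on 13.2.2: 13.1.2.3 not covered; Eswyn agreement on 13.2.2.2: 13.1.2.3 not covered. → 32%.
Sum: 5% + 47% + 24% + 32% = 108%.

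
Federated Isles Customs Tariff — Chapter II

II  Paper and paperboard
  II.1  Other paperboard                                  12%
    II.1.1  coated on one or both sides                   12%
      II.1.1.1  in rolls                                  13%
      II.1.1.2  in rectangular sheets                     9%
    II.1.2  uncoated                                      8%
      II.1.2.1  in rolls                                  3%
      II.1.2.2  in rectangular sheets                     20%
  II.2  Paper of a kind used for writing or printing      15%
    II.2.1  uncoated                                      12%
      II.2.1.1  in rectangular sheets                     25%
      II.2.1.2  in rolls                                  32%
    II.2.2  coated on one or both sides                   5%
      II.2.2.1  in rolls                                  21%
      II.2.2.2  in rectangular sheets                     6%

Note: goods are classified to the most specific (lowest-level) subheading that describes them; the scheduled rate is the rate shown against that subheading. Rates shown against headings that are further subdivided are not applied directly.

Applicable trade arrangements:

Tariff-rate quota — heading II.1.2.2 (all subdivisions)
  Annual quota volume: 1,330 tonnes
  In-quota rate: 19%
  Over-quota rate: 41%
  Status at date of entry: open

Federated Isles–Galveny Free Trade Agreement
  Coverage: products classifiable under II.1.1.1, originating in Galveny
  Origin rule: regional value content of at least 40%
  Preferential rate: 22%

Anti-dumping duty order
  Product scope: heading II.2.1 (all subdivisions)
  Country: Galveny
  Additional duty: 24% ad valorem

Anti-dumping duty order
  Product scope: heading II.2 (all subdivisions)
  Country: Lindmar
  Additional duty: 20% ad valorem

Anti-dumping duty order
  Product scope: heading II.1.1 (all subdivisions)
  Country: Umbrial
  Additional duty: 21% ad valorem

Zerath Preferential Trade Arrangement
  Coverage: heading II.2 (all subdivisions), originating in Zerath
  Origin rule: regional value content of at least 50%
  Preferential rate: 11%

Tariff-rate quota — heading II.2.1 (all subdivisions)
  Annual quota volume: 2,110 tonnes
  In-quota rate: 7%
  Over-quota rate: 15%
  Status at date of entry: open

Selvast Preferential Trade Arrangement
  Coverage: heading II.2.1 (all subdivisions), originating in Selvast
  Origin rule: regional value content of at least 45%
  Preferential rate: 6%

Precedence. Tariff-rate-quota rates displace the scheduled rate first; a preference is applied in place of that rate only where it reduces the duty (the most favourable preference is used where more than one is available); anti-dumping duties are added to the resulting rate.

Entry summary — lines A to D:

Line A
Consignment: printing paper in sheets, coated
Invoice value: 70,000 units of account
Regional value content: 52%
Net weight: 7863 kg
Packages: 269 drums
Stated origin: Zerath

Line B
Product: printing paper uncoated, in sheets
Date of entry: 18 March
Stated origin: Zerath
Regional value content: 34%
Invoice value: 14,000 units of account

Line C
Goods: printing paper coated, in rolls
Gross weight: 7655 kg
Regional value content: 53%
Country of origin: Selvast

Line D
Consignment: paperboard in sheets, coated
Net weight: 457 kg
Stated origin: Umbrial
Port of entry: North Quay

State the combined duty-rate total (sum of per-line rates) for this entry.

64%

Line A: printing paper → II.2; coated → II.2.2; in sheets → II.2.2.2. Scheduled 6%. Zerath agreement on II.2: RVC ≥ 50% → 11% available; preference 11% not lower than 6% → no reduction. → 6%.
Line B: printing paper → II.2; uncoated → II.2.1; in sheets → II.2.1.1. Scheduled 25%. quota on II.2.1 open → in-quota 7%; Zerath agreement on II.2: RVC < 50%. → 7%.
Line C: printing paper → II.2; coated → II.2.2; in rolls → II.2.2.1. Scheduled 21%. Selvast agreement on II.2.1: II.2.2.1 not covered. → 21%.
Line D: paperboard → II.1; coated → II.1.1; in sheets → II.1.1.2. Scheduled 9%. anti-dumping (Umbrial, II.1.1): +21%; total 9% + 21% = 30%. → 30%.
Sum: 6% + 7% + 21% + 30% = 64%.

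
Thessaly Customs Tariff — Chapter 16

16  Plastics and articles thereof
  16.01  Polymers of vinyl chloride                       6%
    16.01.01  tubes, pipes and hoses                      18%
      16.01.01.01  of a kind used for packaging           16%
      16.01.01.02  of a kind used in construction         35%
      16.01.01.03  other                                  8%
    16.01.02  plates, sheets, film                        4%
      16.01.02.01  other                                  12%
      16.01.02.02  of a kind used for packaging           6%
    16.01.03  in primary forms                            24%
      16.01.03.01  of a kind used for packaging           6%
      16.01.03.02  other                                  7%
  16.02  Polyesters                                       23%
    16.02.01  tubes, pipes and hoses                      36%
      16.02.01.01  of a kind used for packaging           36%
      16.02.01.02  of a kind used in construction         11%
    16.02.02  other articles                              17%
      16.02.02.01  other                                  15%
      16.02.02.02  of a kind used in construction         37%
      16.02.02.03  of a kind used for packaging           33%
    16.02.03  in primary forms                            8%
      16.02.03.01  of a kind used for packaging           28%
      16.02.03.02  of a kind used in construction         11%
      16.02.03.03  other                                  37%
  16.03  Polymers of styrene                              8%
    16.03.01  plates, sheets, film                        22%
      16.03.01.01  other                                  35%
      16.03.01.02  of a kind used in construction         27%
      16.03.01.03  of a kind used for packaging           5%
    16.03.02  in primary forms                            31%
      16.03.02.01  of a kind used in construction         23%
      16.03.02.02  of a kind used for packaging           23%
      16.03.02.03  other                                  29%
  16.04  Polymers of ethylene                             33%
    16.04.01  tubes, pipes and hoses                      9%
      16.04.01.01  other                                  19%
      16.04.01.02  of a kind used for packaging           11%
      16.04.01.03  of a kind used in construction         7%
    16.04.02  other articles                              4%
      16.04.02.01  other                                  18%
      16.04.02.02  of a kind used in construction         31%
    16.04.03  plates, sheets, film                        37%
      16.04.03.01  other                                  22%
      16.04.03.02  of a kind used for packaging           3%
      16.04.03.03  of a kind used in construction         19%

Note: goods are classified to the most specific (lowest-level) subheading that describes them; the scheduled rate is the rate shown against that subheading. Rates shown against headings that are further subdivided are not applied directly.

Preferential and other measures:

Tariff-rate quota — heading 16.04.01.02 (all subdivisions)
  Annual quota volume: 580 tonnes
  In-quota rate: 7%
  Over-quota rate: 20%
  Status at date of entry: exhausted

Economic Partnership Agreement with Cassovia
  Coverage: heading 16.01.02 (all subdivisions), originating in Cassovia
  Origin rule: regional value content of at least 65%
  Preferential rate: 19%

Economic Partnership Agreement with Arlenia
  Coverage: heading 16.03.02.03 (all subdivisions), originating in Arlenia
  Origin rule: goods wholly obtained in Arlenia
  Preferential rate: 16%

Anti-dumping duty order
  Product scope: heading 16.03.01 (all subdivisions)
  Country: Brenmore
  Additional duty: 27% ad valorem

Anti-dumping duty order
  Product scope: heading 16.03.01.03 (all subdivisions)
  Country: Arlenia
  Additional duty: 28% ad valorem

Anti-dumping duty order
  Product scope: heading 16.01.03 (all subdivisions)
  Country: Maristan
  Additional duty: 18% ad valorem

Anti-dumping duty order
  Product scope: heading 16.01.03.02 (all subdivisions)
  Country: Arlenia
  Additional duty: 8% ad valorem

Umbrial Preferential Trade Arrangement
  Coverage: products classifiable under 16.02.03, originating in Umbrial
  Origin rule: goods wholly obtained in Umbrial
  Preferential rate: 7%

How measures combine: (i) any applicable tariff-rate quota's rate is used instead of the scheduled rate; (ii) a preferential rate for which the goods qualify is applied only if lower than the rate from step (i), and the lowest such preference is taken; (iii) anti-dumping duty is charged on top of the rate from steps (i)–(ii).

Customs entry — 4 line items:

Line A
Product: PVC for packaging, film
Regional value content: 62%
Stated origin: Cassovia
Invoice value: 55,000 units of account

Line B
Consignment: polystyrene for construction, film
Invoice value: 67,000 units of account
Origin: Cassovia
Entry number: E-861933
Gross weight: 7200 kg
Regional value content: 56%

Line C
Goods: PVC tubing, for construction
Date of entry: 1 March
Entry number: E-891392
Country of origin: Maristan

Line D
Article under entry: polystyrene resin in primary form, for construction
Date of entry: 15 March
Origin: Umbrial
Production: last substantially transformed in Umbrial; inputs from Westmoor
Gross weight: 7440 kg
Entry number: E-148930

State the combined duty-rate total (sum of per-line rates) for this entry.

Line A: PVC → 16.01; film → 16.01.02; for packaging → 16.01.02.02. Scheduled 6%. Cassovia agreement on 16.01.02: RVC < 65%. → 6%.
Line B: polystyrene → 16.03; film → 16.03.01; for construction → 16.03.01.02. Scheduled 27%. Cassovia agreement on 16.01.02: 16.03.01.02 not covered. → 27%.
Line C: PVC → 16.01; tubing → 16.01.01; for construction → 16.01.01.02. Scheduled 35%. No special measure applies. → 35%.
Line D: polystyrene → 16.03; resin in primary form → 16.03.02; for construction → 16.03.02.01. Scheduled 23%. Umbrial agreement on 16.02.03: 16.03.02.01 not covered. → 23%.
Sum: 6% + 27% + 35% + 23% = 91%.

91%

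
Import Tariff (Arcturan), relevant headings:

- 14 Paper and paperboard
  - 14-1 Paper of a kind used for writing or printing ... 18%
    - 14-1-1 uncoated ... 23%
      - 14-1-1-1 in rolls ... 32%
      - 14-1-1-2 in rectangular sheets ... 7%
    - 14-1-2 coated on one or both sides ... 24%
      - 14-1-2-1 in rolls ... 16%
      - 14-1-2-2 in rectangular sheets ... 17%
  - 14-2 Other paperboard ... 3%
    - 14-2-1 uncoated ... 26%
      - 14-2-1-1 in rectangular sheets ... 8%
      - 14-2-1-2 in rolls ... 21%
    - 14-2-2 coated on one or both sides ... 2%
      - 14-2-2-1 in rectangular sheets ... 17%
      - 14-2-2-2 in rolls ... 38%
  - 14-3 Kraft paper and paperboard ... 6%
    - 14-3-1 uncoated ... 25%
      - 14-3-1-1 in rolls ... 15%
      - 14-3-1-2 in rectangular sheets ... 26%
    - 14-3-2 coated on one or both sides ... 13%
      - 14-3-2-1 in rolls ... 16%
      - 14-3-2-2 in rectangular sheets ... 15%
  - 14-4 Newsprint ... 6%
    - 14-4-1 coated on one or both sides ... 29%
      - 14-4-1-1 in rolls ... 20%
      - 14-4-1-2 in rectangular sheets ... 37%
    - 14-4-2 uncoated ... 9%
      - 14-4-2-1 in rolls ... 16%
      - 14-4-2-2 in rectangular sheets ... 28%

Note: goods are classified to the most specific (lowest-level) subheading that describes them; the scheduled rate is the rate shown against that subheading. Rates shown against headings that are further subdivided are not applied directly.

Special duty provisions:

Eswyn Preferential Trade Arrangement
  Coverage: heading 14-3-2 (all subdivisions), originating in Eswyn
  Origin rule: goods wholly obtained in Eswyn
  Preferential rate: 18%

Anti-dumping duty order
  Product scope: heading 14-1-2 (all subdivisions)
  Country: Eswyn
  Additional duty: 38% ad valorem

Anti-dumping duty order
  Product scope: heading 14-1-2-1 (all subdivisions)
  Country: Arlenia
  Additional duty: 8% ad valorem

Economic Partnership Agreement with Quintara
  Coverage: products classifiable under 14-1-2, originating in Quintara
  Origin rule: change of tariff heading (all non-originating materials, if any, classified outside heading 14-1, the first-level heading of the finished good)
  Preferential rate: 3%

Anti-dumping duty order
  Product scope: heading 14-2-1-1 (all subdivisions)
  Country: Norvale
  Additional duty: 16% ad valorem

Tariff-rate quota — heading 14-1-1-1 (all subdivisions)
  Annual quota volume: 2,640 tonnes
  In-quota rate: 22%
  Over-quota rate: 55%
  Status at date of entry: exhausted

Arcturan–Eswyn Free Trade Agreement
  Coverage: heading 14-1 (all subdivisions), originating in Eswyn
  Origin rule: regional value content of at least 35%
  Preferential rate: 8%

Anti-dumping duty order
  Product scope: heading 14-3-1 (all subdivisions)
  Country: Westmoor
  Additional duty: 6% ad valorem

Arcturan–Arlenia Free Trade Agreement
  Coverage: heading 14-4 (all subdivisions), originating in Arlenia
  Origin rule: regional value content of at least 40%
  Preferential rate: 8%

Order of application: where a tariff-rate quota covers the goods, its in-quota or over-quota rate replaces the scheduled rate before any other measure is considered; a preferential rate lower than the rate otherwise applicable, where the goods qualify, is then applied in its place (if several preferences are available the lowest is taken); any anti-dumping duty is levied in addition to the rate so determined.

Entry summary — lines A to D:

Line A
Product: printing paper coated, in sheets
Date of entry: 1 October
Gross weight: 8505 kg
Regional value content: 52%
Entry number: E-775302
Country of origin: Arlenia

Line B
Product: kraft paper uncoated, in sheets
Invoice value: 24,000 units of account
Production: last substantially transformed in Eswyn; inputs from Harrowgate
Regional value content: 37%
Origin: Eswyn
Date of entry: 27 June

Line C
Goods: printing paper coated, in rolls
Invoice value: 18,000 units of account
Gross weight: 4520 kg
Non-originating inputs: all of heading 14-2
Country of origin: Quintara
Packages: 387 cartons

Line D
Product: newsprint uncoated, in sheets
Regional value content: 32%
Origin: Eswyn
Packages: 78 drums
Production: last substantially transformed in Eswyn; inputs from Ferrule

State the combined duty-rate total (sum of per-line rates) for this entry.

74%

Line A: printing paper → 14-1; coated → 14-1-2; in sheets → 14-1-2-2. Scheduled 17%. Arlenia agreement on 14-4: 14-1-2-2 not covered. → 17%.
Line B: kraft paper → 14-3; uncoated → 14-3-1; in sheets → 14-3-1-2. Scheduled 26%. Eswyn agreement on 14-3-2: 14-3-1-2 not covered; Eswyn agreement on 14-1: 14-3-1-2 not covered. → 26%.
Line C: printing paper → 14-1; coated → 14-1-2; in rolls → 14-1-2-1. Scheduled 16%. Quintara agreement on 14-1-2: CTH met → 3% available; preferential 3%. → 3%.
Line D: newsprint → 14-4; uncoated → 14-4-2; in sheets → 14-4-2-2. Scheduled 28%. Eswyn agreement on 14-3-2: 14-4-2-2 not covered; Eswyn agreement on 14-1: 14-4-2-2 not covered. → 28%.
Sum: 17% + 26% + 3% + 28% = 74%.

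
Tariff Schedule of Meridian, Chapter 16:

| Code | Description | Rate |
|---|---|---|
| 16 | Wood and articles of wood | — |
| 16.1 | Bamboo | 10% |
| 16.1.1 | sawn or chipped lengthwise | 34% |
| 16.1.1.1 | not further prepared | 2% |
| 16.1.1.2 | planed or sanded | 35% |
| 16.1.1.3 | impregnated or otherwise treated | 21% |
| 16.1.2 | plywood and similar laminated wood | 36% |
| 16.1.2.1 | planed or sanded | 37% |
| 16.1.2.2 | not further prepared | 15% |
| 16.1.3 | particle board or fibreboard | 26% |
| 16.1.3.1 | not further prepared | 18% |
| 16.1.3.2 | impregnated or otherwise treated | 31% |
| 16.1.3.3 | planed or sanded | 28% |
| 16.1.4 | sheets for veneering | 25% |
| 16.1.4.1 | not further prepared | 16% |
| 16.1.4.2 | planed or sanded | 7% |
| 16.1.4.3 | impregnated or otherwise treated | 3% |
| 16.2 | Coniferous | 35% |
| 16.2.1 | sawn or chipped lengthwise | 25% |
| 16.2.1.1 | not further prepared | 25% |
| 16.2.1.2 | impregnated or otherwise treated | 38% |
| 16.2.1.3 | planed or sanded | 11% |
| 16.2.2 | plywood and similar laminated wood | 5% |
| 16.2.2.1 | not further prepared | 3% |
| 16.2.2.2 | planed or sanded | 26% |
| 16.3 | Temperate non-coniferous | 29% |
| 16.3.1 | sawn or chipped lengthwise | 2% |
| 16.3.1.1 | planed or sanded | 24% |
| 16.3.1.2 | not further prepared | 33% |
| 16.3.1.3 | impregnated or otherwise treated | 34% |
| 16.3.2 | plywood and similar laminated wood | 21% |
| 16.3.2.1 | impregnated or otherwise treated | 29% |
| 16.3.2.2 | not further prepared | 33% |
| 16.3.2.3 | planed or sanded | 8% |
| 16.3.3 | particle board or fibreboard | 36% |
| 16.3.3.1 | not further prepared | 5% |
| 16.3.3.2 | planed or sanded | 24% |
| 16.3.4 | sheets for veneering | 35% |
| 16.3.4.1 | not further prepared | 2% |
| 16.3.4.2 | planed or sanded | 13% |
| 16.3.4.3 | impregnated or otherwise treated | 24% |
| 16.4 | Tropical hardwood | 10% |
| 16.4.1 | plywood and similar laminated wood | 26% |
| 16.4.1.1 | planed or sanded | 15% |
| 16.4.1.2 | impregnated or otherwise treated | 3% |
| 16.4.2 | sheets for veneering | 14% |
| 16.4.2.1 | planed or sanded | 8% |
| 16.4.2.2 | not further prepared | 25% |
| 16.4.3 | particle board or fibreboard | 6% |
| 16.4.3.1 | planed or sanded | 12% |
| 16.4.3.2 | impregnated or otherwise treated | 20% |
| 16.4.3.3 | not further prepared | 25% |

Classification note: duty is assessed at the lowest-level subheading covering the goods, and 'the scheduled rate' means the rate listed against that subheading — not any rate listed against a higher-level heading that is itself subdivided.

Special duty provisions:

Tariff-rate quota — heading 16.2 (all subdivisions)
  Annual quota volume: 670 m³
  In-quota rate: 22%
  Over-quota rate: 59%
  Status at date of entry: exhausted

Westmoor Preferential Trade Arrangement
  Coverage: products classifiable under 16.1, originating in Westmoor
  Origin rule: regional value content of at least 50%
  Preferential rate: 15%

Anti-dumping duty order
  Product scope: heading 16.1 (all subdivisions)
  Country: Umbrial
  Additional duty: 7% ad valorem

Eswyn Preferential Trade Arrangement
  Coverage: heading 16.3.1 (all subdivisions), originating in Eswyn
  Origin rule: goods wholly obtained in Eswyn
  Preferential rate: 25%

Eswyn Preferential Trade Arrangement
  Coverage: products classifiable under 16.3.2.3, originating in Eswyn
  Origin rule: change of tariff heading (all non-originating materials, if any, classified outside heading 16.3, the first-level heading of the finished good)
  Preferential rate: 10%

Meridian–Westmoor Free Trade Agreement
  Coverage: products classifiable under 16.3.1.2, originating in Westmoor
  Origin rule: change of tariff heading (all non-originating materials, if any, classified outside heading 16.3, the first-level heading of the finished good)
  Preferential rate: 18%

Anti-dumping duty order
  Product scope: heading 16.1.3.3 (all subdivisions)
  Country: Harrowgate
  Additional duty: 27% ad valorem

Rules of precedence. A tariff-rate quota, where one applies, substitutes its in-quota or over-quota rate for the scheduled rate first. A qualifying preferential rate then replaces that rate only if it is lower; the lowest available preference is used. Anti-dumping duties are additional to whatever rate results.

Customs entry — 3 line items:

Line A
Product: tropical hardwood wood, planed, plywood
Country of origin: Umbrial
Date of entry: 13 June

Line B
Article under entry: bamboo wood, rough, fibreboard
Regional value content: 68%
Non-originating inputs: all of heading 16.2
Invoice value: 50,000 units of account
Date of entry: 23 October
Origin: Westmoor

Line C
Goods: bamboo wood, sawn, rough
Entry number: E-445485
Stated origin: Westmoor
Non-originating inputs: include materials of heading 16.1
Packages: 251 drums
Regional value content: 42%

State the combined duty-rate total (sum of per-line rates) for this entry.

32%

Line A: tropical hardwood → 16.4; plywood → 16.4.1; planed → 16.4.1.1. Scheduled 15%. No special measure applies. → 15%.
Line B: bamboo → 16.1; fibreboard → 16.1.3; rough → 16.1.3.1. Scheduled 18%. Westmoor agreement on 16.1: RVC ≥ 50% → 15% available; Westmoor agreement on 16.3.1.2: 16.1.3.1 not covered; preferential 15%. → 15%.
Line C: bamboo → 16.1; sawn → 16.1.1; rough → 16.1.1.1. Scheduled 2%. Westmoor agreement on 16.1: RVC < 50%; Westmoor agreement on 16.3.1.2: 16.1.1.1 not covered. → 2%.
Sum: 15% + 15% + 2% = 32%.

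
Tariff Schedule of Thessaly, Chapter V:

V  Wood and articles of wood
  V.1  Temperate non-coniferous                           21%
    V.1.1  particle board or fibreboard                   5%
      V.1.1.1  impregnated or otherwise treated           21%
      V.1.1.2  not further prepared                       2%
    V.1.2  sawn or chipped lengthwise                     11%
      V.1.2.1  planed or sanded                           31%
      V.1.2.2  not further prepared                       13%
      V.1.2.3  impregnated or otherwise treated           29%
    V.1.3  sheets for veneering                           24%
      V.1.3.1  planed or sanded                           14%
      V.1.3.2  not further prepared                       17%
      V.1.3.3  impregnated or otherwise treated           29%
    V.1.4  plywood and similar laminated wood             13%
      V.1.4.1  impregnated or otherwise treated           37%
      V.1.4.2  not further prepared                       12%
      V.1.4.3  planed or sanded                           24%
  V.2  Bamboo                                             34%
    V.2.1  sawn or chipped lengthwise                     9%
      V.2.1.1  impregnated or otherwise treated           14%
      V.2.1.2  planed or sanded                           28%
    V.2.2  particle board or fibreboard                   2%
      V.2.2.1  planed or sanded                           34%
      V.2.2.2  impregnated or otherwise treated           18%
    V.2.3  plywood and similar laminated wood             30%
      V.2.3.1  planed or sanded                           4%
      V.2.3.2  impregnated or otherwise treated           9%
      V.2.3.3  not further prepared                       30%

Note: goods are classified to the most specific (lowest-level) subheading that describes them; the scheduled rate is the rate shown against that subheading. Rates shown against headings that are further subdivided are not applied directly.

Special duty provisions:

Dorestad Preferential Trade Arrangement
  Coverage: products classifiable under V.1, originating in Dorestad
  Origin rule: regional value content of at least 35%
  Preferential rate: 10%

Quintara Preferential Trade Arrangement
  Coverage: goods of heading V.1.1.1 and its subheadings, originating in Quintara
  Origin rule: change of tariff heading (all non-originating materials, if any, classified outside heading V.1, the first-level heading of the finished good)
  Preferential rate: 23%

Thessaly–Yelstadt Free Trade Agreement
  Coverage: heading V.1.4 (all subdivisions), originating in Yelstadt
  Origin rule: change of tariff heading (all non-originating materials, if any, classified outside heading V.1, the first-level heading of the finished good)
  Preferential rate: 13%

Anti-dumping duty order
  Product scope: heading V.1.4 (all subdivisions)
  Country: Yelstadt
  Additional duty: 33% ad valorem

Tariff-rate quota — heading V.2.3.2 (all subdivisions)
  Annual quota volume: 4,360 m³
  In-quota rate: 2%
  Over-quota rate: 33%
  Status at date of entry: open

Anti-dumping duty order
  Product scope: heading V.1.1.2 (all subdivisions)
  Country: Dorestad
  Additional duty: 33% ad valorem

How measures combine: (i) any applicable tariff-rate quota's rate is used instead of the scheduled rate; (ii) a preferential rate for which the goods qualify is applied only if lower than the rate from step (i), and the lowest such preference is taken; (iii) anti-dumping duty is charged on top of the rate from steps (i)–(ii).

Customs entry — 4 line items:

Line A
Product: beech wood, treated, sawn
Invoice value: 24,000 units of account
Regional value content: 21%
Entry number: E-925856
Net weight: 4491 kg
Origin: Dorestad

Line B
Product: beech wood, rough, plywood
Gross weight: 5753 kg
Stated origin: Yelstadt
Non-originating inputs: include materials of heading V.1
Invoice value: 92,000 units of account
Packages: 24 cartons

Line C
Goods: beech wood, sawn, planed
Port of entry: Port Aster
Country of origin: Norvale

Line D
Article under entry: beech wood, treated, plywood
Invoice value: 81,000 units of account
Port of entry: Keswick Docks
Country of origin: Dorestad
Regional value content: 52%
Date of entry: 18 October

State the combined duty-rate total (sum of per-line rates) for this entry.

115%

Line A: beech → V.1; sawn → V.1.2; treated → V.1.2.3. Scheduled 29%. Dorestad agreement on V.1: RVC < 35%. → 29%.
Line B: beech → V.1; plywood → V.1.4; rough → V.1.4.2. Scheduled 12%. Yelstadt agreement on V.1.4: CTH not met; anti-dumping (Yelstadt, V.1.4): +33%; total 12% + 33% = 45%. → 45%.
Line C: beech → V.1; sawn → V.1.2; planed → V.1.2.1. Scheduled 31%. No special measure applies. → 31%.
Line D: beech → V.1; plywood → V.1.4; treated → V.1.4.1. Scheduled 37%. Dorestad agreement on V.1: RVC ≥ 35% → 10% available; preferential 10%. → 10%.
Sum: 29% + 45% + 31% + 10% = 115%.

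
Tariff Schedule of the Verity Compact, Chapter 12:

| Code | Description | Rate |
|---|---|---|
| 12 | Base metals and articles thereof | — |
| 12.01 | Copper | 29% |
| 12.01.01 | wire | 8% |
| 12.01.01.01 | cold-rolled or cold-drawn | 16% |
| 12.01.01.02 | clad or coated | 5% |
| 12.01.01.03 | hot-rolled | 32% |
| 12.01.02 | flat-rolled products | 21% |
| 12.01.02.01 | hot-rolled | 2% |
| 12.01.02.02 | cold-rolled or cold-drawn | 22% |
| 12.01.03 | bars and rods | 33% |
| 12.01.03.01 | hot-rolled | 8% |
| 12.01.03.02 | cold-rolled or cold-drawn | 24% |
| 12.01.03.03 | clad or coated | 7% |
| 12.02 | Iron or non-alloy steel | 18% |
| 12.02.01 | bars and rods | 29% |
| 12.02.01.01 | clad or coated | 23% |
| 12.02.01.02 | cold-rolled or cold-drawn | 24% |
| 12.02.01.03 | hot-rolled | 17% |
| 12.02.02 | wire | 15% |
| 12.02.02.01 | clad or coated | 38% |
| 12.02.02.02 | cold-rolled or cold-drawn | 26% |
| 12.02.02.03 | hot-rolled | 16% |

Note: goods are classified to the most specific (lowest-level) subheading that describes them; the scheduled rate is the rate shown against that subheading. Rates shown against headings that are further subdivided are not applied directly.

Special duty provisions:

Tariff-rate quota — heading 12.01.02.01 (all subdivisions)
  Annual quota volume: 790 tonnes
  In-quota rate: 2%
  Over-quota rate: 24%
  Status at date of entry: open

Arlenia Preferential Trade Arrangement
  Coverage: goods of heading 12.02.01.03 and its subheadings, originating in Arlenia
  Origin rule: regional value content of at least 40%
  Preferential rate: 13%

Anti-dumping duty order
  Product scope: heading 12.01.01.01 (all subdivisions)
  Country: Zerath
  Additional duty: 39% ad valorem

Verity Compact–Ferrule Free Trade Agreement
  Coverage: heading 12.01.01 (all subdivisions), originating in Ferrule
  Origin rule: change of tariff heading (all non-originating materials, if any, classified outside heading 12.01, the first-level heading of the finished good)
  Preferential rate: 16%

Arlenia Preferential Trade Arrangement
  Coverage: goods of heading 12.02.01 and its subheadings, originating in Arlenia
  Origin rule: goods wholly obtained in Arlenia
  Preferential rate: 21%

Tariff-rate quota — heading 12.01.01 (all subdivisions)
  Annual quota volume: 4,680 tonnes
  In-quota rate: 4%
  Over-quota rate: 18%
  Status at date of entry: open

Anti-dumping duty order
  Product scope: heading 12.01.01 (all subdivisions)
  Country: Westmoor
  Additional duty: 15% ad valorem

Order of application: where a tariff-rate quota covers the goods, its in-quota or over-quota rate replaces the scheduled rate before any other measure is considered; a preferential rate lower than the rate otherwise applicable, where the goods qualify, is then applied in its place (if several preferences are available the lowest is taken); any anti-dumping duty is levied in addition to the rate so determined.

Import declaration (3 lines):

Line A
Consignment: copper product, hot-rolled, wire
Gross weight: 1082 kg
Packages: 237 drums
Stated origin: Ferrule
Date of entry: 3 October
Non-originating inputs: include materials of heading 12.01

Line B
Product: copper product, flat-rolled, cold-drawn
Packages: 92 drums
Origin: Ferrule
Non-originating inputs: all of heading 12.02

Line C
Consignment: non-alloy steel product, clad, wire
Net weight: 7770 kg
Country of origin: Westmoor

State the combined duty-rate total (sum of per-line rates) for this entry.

64%

Line A: copper → 12.01; wire → 12.01.01; hot-rolled → 12.01.01.03. Scheduled 32%. quota on 12.01.01 open → in-quota 4%; Ferrule agreement on 12.01.01: CTH not met. → 4%.
Line B: copper → 12.01; flat-rolled → 12.01.02; cold-drawn → 12.01.02.02. Scheduled 22%. Ferrule agreement on 12.01.01: 12.01.02.02 not covered. → 22%.
Line C: non-alloy steel → 12.02; wire → 12.02.02; clad → 12.02.02.01. Scheduled 38%. No special measure applies. → 38%.
Sum: 4% + 22% + 38% = 64%.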